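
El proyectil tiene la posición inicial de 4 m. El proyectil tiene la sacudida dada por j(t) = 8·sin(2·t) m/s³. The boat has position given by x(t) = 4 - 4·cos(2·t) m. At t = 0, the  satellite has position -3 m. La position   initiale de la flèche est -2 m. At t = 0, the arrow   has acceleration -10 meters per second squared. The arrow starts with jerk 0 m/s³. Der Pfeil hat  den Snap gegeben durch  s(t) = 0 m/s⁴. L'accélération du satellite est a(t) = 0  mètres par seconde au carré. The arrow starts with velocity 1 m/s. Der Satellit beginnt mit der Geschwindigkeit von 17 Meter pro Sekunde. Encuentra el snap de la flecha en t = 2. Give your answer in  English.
Using s(t) = 0 and substituting t = 2, we find s = 0.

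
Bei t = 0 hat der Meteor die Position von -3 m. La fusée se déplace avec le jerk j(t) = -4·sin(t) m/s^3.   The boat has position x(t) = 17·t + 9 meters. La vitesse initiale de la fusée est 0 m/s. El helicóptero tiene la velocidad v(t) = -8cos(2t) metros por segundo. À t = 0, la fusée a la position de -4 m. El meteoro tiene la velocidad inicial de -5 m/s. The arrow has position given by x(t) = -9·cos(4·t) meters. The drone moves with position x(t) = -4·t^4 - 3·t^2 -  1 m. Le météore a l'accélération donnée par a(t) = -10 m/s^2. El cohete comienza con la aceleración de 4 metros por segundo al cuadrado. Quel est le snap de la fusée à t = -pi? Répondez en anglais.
We must differentiate our jerk equation j(t) = -4·sin(t) 1 time. Differentiating jerk, we get snap: s(t) = -4·cos(t). From the given snap equation s(t) = -4·cos(t), we substitute t = -pi to get s = 4.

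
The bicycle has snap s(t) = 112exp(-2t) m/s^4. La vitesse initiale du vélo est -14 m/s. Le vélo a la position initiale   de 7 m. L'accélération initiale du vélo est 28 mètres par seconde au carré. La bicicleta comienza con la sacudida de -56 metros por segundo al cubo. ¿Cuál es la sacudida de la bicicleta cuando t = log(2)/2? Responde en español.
Para resolver esto, necesitamos tomar 1 antiderivada de nuestra ecuación del snap s(t) = 112·exp(-2·t). Integrando el snap y usando la condición inicial j(0) = -56, obtenemos j(t) = -56·exp(-2·t). De la ecuación de la sacudida j(t) = -56·exp(-2·t), sustituimos t = log(2)/2 para obtener j = -28.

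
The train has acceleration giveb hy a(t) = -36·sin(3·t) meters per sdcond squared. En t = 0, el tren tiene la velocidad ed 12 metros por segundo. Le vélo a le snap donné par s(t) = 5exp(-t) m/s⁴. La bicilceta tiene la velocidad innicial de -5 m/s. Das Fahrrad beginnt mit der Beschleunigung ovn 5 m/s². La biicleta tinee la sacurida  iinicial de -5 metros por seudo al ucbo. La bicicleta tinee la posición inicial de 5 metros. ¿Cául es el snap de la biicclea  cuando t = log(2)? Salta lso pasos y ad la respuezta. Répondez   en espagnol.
La respuesta es 5/2.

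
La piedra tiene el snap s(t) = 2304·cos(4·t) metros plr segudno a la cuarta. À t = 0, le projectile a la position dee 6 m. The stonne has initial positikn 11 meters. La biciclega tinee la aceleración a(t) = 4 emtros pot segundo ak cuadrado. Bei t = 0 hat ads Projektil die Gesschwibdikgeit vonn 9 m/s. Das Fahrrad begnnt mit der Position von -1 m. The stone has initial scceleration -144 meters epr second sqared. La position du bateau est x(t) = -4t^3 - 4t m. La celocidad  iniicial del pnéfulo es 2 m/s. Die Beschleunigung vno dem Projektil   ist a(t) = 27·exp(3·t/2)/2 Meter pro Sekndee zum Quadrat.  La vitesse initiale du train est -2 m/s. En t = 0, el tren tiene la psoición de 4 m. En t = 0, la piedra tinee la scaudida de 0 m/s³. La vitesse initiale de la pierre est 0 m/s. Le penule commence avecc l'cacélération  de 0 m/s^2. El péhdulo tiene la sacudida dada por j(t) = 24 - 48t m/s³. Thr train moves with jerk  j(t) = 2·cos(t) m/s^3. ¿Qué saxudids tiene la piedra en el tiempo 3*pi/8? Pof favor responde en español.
Debemos encontrar la antiderivada de nuestra ecuación del snap s(t) = 2304·cos(4·t) 1 vez. La antiderivada del snap, con j(0) = 0, da la sacudida: j(t) = 576·sin(4·t). Usando j(t) = 576·sin(4·t) y sustituyendo t = 3*pi/8, encontramos j = -576.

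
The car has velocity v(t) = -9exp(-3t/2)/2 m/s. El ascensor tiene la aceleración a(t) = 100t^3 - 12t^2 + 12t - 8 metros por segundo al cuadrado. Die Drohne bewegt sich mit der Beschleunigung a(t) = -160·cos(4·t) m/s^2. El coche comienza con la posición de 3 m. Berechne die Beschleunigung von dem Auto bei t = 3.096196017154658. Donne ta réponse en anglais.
To solve this, we need to take 1 derivative of our velocity equation v(t) = -9·exp(-3·t/2)/2. Differentiating velocity, we get acceleration: a(t) = 27·exp(-3·t/2)/4. We have acceleration a(t) = 27·exp(-3·t/2)/4. Substituting t = 3.096196017154658: a(3.096196017154658) = 0.0649101339152588.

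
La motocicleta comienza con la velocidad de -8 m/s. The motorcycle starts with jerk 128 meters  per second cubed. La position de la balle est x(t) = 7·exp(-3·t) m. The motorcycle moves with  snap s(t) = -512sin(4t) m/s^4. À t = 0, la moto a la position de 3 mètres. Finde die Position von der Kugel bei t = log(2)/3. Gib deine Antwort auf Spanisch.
Usando x(t) = 7·exp(-3·t) y sustituyendo t = log(2)/3, encontramos x = 7/2.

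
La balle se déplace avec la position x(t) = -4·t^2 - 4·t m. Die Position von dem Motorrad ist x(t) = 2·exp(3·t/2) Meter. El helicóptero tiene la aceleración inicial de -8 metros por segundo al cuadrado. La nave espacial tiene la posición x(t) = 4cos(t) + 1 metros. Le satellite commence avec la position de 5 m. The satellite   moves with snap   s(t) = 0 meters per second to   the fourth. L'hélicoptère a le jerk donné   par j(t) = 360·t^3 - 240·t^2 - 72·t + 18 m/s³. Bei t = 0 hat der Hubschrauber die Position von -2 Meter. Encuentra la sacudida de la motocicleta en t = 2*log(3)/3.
Partiendo de la posición x(t) = 2·exp(3·t/2), tomamos 3 derivadas. Derivando la posición, obtenemos la velocidad: v(t) = 3·exp(3·t/2). Derivando la velocidad, obtenemos la aceleración: a(t) = 9·exp(3·t/2)/2. Derivando la aceleración, obtenemos la sacudida: j(t) = 27·exp(3·t/2)/4. Tenemos la sacudida j(t) = 27·exp(3·t/2)/4. Sustituyendo t = 2*log(3)/3: j(2*log(3)/3) = 81/4.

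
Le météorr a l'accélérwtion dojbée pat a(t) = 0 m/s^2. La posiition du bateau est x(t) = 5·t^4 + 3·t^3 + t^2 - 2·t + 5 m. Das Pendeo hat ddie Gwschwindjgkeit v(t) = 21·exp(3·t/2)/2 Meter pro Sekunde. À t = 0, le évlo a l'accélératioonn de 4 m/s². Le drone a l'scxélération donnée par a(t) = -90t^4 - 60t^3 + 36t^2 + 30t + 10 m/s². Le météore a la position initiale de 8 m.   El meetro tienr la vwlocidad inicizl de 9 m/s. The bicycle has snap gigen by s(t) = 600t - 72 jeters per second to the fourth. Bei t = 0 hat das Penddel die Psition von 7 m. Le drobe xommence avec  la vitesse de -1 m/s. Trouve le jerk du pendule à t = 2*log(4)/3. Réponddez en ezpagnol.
Debemos derivar nuestra ecuación de la velocidad v(t) = 21·exp(3·t/2)/2 2 veces. Tomando d/dt de v(t), encontramos a(t) = 63·exp(3·t/2)/4. La derivada de la aceleración da la sacudida: j(t) = 189·exp(3·t/2)/8. Tenemos la sacudida j(t) = 189·exp(3·t/2)/8. Sustituyendo t = 2*log(4)/3: j(2*log(4)/3) = 189/2.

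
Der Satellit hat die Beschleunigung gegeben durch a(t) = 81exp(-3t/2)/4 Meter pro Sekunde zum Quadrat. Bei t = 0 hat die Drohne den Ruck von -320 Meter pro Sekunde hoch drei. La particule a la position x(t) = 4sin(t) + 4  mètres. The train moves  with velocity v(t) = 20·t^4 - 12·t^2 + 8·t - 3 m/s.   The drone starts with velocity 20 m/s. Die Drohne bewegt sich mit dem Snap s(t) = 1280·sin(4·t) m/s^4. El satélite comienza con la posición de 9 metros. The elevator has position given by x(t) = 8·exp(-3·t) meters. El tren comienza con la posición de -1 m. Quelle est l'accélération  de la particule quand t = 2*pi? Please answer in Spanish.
Partiendo de la posición x(t) = 4·sin(t) + 4, tomamos 2 derivadas. Tomando d/dt de x(t), encontramos v(t) = 4·cos(t). Tomando d/dt de v(t), encontramos a(t) = -4·sin(t). Tenemos la aceleración a(t) = -4·sin(t). Sustituyendo t = 2*pi: a(2*pi) = 0.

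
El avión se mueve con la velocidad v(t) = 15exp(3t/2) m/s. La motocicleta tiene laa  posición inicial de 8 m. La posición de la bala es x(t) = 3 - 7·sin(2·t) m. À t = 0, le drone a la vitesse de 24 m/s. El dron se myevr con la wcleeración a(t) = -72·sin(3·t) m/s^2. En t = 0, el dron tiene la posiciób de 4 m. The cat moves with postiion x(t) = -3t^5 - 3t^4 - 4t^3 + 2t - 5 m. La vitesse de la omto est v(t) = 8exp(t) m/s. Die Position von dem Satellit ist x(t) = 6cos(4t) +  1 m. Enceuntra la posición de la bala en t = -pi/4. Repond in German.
Aus der Gleichung für die Position x(t) = 3 - 7·sin(2·t), setzen wir t = -pi/4 ein und erhalten x = 10.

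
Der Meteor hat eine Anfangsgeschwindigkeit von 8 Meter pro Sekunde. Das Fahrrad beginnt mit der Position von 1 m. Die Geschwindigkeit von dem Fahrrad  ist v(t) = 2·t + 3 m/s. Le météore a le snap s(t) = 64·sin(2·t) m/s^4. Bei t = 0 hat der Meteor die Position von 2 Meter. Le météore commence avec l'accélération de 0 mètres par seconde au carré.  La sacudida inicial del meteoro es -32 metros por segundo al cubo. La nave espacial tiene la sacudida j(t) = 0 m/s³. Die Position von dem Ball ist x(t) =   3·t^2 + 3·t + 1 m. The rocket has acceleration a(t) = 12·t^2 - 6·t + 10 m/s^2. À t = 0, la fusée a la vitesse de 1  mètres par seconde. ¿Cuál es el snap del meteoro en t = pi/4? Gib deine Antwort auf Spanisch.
Tenemos el snap s(t) = 64·sin(2·t). Sustituyendo t = pi/4: s(pi/4) = 64.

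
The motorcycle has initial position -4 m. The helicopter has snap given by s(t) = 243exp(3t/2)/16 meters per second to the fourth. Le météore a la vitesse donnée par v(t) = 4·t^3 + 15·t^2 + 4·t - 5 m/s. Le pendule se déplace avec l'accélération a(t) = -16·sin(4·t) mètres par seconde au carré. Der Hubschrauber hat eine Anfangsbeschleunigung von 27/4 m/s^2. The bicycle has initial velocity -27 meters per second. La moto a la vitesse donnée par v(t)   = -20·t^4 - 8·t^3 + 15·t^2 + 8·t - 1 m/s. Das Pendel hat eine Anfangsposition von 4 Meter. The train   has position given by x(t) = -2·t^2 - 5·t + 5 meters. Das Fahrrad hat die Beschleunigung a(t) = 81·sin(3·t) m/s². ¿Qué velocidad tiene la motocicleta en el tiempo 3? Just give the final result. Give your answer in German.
Bei t = 3, v = -1678.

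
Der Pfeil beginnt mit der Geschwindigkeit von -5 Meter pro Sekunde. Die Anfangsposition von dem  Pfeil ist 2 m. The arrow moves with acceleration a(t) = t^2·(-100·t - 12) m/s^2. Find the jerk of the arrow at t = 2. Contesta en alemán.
Um dies zu lösen, müssen wir 1 Ableitung unserer Gleichung für die Beschleunigung a(t) = t^2·(-100·t - 12) nehmen. Mit d/dt von a(t) finden wir j(t) = -100·t^2 + 2·t·(-100·t - 12). Aus der Gleichung für den Ruck j(t) = -100·t^2 + 2·t·(-100·t - 12), setzen wir t = 2 ein und erhalten j = -1248.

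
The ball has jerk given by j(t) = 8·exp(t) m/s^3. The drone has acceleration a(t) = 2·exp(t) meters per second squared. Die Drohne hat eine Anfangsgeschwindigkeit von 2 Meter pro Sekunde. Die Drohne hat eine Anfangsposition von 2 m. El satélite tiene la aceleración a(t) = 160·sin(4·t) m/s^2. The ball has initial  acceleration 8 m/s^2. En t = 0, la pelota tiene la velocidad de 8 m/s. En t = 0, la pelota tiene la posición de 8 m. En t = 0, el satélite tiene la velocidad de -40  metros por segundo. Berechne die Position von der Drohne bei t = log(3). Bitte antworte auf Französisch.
Nous devons trouver la primitive de notre équation de l'accélération a(t) = 2·exp(t) 2 fois. La primitive de l'accélération, avec v(0) = 2, donne la vitesse: v(t) = 2·exp(t). En prenant ∫v(t)dt et en appliquant x(0) = 2, nous trouvons x(t) = 2·exp(t). Nous avons la position x(t) = 2·exp(t). En substituant t = log(3): x(log(3)) = 6.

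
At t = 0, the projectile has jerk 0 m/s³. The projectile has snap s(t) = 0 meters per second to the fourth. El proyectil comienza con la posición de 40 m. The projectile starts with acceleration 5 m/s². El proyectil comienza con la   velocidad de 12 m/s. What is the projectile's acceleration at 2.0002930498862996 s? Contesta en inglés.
To solve this, we need to take 2 integrals of our snap equation s(t) = 0. Finding the antiderivative of s(t) and using j(0) = 0: j(t) = 0. Integrating jerk and using the initial condition a(0) = 5, we get a(t) = 5. From the given acceleration equation a(t) = 5, we substitute t = 2.0002930498862996 to get a = 5.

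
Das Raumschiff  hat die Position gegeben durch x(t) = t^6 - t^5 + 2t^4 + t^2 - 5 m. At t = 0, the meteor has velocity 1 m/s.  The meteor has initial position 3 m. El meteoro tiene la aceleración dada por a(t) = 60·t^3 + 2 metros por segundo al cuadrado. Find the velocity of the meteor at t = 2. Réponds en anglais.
To find the answer, we compute 1 antiderivative of a(t) = 60·t^3 + 2. The integral of acceleration, with v(0) = 1, gives velocity: v(t) = 15·t^4 + 2·t + 1. From the given velocity equation v(t) = 15·t^4 + 2·t + 1, we substitute t = 2 to get v = 245.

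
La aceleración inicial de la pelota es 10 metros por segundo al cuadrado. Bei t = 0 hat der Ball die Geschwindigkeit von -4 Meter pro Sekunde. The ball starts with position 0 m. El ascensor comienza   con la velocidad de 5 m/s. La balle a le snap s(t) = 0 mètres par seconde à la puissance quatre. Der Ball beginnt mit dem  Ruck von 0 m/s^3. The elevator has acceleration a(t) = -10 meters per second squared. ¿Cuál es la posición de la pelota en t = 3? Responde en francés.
Pour résoudre ceci, nous devons prendre 4 primitives de notre équation du snap s(t) = 0. L'intégrale du snap, avec j(0) = 0, donne le jerk: j(t) = 0. En intégrant le jerk et en utilisant la condition initiale a(0) = 10, nous obtenons a(t) = 10. En prenant ∫a(t)dt et en appliquant v(0) = -4, nous trouvons v(t) = 10·t - 4. L'intégrale de la vitesse, avec x(0) = 0, donne la position: x(t) = 5·t^2 - 4·t. De l'équation de la position x(t) = 5·t^2 - 4·t, nous substituons t = 3 pour obtenir x = 33.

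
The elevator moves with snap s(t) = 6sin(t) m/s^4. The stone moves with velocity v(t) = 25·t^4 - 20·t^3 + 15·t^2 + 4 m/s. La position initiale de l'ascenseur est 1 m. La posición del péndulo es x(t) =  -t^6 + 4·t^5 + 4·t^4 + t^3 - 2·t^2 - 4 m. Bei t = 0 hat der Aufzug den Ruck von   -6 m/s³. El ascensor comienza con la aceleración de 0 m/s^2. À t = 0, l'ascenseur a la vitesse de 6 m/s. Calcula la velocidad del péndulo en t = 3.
Debemos derivar nuestra ecuación de la posición x(t) = -t^6 + 4·t^5 + 4·t^4 + t^3 - 2·t^2 - 4 1 vez. Derivando la posición, obtenemos la velocidad: v(t) = -6·t^5 + 20·t^4 + 16·t^3 + 3·t^2 - 4·t. Usando v(t) = -6·t^5 + 20·t^4 + 16·t^3 + 3·t^2 - 4·t y sustituyendo t = 3, encontramos v = 609.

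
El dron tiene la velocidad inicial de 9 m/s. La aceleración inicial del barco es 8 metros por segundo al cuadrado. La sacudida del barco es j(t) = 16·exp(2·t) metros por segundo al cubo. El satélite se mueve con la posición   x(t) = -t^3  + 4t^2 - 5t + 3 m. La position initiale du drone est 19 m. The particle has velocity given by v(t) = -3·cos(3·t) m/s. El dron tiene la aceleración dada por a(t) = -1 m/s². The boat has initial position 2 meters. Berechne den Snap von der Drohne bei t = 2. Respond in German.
Um dies zu lösen, müssen wir 2 Ableitungen unserer Gleichung für die Beschleunigung a(t) = -1 nehmen. Durch Ableiten von der Beschleunigung erhalten wir den Ruck: j(t) = 0. Durch Ableiten von dem Ruck erhalten wir den Snap: s(t) = 0. Wir haben den Snap s(t) = 0. Durch Einsetzen von t = 2: s(2) = 0.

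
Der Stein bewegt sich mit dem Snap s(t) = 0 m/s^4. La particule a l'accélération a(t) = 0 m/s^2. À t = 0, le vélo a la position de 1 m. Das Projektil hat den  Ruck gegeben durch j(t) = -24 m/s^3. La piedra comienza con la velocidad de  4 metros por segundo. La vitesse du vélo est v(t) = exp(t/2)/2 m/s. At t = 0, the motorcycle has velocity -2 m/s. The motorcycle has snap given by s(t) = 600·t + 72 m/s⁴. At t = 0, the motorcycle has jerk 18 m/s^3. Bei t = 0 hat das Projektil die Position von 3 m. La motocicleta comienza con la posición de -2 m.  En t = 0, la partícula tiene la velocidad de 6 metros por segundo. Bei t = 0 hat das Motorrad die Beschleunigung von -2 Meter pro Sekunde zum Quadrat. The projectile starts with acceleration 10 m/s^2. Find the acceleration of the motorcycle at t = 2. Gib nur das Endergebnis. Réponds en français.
À t = 2, a = 978.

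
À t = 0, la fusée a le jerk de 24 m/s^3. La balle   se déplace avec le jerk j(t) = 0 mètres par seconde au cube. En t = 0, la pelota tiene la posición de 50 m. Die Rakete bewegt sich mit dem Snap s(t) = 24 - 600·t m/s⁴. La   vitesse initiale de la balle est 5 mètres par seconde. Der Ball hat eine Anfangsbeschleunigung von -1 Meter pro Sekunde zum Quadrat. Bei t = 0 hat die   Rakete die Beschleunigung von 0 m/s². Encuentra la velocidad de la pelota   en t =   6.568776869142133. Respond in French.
Nous devons trouver la primitive de notre équation du jerk j(t) = 0 2 fois. En intégrant le jerk et en utilisant la condition initiale a(0) = -1, nous obtenons a(t) = -1. En prenant ∫a(t)dt et en appliquant v(0) = 5, nous trouvons v(t) = 5 - t. Nous avons la vitesse v(t) = 5 - t. En substituant t = 6.568776869142133: v(6.568776869142133) = -1.56877686914213.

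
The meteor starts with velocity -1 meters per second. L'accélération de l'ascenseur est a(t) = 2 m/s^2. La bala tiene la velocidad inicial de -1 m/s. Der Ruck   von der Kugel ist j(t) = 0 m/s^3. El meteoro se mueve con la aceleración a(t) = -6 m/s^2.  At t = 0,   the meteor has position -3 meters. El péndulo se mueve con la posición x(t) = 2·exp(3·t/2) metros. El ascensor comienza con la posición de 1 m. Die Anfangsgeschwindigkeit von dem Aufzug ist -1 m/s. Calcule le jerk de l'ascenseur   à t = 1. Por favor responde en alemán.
Um dies zu lösen, müssen wir 1 Ableitung unserer Gleichung für die Beschleunigung a(t) = 2 nehmen. Die Ableitung von der Beschleunigung ergibt den Ruck: j(t) = 0. Wir haben den Ruck j(t) = 0. Durch Einsetzen von t = 1: j(1) = 0.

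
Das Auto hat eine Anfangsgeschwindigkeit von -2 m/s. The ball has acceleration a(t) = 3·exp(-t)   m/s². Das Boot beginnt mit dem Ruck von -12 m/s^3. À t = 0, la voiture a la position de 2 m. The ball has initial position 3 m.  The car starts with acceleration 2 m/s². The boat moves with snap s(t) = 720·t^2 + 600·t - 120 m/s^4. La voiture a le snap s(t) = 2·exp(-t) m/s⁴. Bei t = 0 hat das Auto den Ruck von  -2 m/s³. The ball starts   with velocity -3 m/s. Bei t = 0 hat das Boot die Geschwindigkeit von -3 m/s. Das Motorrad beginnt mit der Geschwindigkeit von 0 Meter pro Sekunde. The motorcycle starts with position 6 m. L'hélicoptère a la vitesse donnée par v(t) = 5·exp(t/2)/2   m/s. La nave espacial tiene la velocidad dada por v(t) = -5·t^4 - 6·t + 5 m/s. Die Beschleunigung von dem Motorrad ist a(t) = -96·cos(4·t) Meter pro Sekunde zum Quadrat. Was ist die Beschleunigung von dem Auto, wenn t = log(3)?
Wir müssen unsere Gleichung für den Snap s(t) = 2·exp(-t) 2-mal integrieren. Durch Integration von dem Snap und Verwendung der Anfangsbedingung j(0) = -2, erhalten wir j(t) = -2·exp(-t). Das Integral von dem Ruck ist die Beschleunigung. Mit a(0) = 2 erhalten wir a(t) = 2·exp(-t). Aus der Gleichung für die Beschleunigung a(t) = 2·exp(-t), setzen wir t = log(3) ein und erhalten a = 2/3.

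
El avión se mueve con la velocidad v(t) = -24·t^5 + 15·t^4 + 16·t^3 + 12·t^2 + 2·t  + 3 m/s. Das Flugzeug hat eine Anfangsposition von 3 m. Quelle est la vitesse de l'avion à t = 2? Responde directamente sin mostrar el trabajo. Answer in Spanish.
La respuesta es -345.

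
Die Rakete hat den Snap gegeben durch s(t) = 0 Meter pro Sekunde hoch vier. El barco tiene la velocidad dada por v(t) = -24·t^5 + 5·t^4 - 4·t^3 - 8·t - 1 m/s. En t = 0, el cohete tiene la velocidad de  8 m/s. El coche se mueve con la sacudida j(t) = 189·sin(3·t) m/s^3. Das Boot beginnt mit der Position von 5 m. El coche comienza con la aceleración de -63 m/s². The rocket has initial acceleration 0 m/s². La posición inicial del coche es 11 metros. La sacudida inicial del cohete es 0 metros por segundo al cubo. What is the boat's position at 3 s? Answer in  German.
Wir müssen das Integral unserer Gleichung für die Geschwindigkeit v(t) = -24·t^5 + 5·t^4 - 4·t^3 - 8·t - 1 1-mal finden. Durch Integration von der Geschwindigkeit und Verwendung der Anfangsbedingung x(0) = 5, erhalten wir x(t) = -4·t^6 + t^5 - t^4 - 4·t^2 - t + 5. Mit x(t) = -4·t^6 + t^5 - t^4 - 4·t^2 - t + 5 und Einsetzen von t = 3, finden wir x = -2788.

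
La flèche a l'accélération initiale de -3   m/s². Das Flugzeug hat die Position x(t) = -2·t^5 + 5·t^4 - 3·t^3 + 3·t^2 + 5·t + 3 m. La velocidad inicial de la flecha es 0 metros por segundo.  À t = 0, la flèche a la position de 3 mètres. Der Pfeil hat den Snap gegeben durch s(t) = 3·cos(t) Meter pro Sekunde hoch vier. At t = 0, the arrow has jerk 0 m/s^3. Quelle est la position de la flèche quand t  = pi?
En partant du snap s(t) = 3·cos(t), nous prenons 4 intégrales. La primitive du snap, avec j(0) = 0, donne le jerk: j(t) = 3·sin(t). En prenant ∫j(t)dt et en appliquant a(0) = -3, nous trouvons a(t) = -3·cos(t). La primitive de l'accélération est la vitesse. En utilisant v(0) = 0, nous obtenons v(t) = -3·sin(t). En intégrant la vitesse et en utilisant la condition initiale x(0) = 3, nous obtenons x(t) = 3·cos(t). En utilisant x(t) = 3·cos(t) et en substituant t = pi, nous trouvons x = -3.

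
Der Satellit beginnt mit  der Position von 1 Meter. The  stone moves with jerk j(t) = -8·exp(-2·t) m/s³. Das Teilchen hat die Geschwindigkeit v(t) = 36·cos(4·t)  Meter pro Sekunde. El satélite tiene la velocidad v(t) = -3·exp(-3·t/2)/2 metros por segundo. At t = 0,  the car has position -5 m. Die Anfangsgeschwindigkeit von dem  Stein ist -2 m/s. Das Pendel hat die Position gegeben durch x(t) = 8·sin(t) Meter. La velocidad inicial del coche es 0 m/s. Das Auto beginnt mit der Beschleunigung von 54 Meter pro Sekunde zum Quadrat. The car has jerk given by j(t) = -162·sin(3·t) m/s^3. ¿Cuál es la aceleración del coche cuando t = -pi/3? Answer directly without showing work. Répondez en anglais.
a(-pi/3) = -54.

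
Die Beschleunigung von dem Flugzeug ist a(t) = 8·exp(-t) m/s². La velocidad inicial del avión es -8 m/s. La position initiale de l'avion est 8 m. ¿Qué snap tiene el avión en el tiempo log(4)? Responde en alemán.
Ausgehend von der Beschleunigung a(t) = 8·exp(-t), nehmen wir 2 Ableitungen. Mit d/dt von a(t) finden wir j(t) = -8·exp(-t). Durch Ableiten von dem Ruck erhalten wir den Snap: s(t) = 8·exp(-t). Mit s(t) = 8·exp(-t) und Einsetzen von t = log(4), finden wir s = 2.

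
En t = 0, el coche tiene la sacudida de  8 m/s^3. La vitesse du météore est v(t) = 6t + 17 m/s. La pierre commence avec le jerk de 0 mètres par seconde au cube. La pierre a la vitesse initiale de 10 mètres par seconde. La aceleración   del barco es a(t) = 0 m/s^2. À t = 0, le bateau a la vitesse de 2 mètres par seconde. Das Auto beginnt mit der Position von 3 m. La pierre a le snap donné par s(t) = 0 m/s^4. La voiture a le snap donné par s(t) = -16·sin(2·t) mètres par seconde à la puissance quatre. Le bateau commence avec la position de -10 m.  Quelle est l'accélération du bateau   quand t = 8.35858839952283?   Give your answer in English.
We have acceleration a(t) = 0. Substituting t = 8.35858839952283: a(8.35858839952283) = 0.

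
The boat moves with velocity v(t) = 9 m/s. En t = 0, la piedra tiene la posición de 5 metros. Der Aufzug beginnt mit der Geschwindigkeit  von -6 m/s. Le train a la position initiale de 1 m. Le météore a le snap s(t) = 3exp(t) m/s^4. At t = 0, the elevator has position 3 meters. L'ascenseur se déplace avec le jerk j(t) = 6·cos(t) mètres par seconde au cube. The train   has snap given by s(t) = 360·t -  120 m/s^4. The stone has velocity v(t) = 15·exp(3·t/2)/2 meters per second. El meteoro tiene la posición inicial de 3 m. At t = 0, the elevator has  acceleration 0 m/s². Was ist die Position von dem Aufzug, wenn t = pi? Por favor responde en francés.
Nous devons trouver la primitive de notre équation du jerk j(t) = 6·cos(t) 3 fois. L'intégrale du jerk est l'accélération. En utilisant a(0) = 0, nous obtenons a(t) = 6·sin(t). L'intégrale de l'accélération est la vitesse. En utilisant v(0) = -6, nous obtenons v(t) = -6·cos(t). En prenant ∫v(t)dt et en appliquant x(0) = 3, nous trouvons x(t) = 3 - 6·sin(t). Nous avons la position x(t) = 3 - 6·sin(t). En substituant t = pi: x(pi) = 3.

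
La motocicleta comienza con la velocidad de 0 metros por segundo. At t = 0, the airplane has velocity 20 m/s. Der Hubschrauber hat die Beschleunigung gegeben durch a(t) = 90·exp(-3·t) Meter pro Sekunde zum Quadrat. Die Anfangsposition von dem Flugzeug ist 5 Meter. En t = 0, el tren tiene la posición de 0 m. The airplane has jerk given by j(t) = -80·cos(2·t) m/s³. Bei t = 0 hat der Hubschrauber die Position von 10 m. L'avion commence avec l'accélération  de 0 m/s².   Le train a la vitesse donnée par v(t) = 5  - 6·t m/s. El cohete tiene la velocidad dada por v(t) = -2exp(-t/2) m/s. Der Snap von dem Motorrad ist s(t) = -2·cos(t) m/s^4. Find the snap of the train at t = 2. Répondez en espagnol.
Debemos derivar nuestra ecuación de la velocidad v(t) = 5 - 6·t 3 veces. La derivada de la velocidad da la aceleración: a(t) = -6. Tomando d/dt de a(t), encontramos j(t) = 0. Derivando la sacudida, obtenemos el snap: s(t) = 0. Usando s(t) = 0 y sustituyendo t = 2, encontramos s = 0.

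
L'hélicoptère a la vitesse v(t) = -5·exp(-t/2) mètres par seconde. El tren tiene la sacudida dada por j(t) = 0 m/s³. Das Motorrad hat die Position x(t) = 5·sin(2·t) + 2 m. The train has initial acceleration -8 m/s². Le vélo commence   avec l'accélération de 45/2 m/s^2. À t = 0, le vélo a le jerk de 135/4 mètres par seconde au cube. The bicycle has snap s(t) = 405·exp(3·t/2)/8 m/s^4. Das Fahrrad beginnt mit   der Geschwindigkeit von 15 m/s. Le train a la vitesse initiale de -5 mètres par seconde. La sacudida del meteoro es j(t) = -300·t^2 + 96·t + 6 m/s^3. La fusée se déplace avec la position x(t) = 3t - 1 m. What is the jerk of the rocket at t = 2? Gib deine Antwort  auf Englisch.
We must differentiate our position equation x(t) = 3·t - 1 3 times. Differentiating position, we get velocity: v(t) = 3. Differentiating velocity, we get acceleration: a(t) = 0. The derivative of acceleration gives jerk: j(t) = 0. Using j(t) = 0 and substituting t = 2, we find j = 0.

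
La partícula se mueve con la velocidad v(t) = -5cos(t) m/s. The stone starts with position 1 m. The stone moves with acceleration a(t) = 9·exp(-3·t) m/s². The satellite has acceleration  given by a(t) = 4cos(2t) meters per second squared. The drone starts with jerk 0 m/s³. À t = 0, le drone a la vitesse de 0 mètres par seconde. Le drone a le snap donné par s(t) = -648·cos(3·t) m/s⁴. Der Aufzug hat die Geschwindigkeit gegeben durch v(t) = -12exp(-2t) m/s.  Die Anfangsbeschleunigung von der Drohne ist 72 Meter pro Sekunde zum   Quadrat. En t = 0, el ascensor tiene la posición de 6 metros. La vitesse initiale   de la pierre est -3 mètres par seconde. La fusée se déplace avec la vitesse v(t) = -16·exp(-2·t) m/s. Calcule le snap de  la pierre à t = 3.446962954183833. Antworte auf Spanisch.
Debemos derivar nuestra ecuación de la aceleración a(t) = 9·exp(-3·t) 2 veces. Derivando la aceleración, obtenemos la sacudida: j(t) = -27·exp(-3·t). Derivando la sacudida, obtenemos el snap: s(t) = 81·exp(-3·t). Usando s(t) = 81·exp(-3·t) y sustituyendo t = 3.446962954183833, encontramos s = 0.00261513460689221.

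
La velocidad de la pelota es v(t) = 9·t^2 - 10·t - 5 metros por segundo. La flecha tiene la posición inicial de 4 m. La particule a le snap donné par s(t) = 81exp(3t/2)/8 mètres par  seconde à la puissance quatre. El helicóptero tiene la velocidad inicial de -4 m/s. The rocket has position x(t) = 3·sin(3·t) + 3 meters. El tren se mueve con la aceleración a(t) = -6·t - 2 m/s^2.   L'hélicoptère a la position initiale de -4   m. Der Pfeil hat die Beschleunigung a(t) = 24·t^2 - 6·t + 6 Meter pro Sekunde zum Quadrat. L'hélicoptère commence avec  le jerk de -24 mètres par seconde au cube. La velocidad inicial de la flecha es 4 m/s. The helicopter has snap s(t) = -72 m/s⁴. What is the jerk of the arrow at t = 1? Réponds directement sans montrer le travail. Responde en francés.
La réponse est 42.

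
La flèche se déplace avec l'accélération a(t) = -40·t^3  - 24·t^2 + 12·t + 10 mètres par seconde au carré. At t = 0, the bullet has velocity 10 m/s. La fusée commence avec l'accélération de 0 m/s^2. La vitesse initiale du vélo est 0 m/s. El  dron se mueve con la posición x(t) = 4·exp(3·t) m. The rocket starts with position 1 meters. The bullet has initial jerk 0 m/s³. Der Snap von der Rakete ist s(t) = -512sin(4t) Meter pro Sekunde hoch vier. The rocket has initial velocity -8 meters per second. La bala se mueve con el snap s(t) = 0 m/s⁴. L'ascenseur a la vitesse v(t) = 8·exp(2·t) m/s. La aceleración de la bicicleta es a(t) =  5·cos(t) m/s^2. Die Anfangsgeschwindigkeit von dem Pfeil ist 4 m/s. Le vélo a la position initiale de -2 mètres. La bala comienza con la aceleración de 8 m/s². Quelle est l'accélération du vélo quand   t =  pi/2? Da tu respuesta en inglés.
From the given acceleration equation a(t) = 5·cos(t), we substitute t = pi/2 to get a = 0.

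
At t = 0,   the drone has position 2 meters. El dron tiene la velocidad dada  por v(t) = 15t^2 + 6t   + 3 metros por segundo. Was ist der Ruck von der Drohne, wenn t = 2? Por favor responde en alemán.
Wir müssen unsere Gleichung für die Geschwindigkeit v(t) = 15·t^2 + 6·t + 3 2-mal ableiten. Durch Ableiten von der Geschwindigkeit erhalten wir die Beschleunigung: a(t) = 30·t + 6. Die Ableitung von der Beschleunigung ergibt den Ruck: j(t) = 30. Wir haben den Ruck j(t) = 30. Durch Einsetzen von t = 2: j(2) = 30.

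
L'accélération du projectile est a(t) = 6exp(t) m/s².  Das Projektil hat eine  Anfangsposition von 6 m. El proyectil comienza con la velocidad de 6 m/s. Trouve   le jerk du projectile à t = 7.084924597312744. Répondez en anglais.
We must differentiate our acceleration equation a(t) = 6·exp(t) 1 time. The derivative of acceleration gives jerk: j(t) = 6·exp(t). From the given jerk equation j(t) = 6·exp(t), we substitute t = 7.084924597312744 to get j = 7162.99928317247.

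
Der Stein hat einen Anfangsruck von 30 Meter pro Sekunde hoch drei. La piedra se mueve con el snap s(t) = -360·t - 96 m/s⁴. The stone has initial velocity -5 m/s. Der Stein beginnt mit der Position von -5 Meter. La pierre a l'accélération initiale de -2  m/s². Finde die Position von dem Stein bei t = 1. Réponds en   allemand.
Ausgehend von dem Snap s(t) = -360·t - 96, nehmen wir 4 Stammfunktionen. Das Integral von dem Snap ist der Ruck. Mit j(0) = 30 erhalten wir j(t) = -180·t^2 - 96·t + 30. Das Integral von dem Ruck, mit a(0) = -2, ergibt die Beschleunigung: a(t) = -60·t^3 - 48·t^2 + 30·t - 2. Die Stammfunktion von der Beschleunigung ist die Geschwindigkeit. Mit v(0) = -5 erhalten wir v(t) = -15·t^4 - 16·t^3 + 15·t^2 - 2·t - 5. Mit ∫v(t)dt und Anwendung von x(0) = -5, finden wir x(t) = -3·t^5 - 4·t^4 + 5·t^3 - t^2 - 5·t - 5. Aus der Gleichung für die Position x(t) = -3·t^5 - 4·t^4 + 5·t^3 - t^2 - 5·t - 5, setzen wir t = 1 ein und erhalten x = -13.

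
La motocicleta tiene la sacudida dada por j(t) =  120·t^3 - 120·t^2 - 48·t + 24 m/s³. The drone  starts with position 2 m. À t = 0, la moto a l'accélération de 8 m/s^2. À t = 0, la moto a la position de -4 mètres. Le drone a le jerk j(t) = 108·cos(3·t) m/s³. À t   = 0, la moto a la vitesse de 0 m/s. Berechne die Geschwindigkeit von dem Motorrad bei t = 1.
Wir müssen unsere Gleichung für den Ruck j(t) = 120·t^3 - 120·t^2 - 48·t + 24 2-mal integrieren. Mit ∫j(t)dt und Anwendung von a(0) = 8, finden wir a(t) = 30·t^4 - 40·t^3 - 24·t^2 + 24·t + 8. Durch Integration von der Beschleunigung und Verwendung der Anfangsbedingung v(0) = 0, erhalten wir v(t) = 2·t·(3·t^4 - 5·t^3 - 4·t^2 + 6·t + 4). Mit v(t) = 2·t·(3·t^4 - 5·t^3 - 4·t^2 + 6·t + 4) und Einsetzen von t = 1, finden wir v = 8.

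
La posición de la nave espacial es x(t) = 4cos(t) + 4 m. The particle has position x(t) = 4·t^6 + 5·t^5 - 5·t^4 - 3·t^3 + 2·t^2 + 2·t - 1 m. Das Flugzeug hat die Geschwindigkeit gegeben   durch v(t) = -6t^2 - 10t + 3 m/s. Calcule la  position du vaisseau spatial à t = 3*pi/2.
En utilisant x(t) = 4·cos(t) + 4 et en substituant t = 3*pi/2, nous trouvons x = 4.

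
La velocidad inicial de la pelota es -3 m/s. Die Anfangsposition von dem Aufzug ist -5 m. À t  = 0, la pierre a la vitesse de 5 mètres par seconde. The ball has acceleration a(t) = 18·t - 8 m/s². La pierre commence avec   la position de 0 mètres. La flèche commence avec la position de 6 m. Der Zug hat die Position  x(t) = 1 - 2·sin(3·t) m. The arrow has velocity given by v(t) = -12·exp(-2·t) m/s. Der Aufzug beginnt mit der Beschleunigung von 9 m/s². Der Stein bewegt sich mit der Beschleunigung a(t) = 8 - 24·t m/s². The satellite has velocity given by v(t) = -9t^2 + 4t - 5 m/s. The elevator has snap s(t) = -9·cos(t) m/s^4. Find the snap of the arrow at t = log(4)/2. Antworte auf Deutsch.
Um dies zu lösen, müssen wir 3 Ableitungen unserer Gleichung für die Geschwindigkeit v(t) = -12·exp(-2·t) nehmen. Durch Ableiten von der Geschwindigkeit erhalten wir die Beschleunigung: a(t) = 24·exp(-2·t). Die Ableitung von der Beschleunigung ergibt den Ruck: j(t) = -48·exp(-2·t). Die Ableitung von dem Ruck ergibt den Snap: s(t) = 96·exp(-2·t). Aus der Gleichung für den Snap s(t) = 96·exp(-2·t), setzen wir t = log(4)/2 ein und erhalten s = 24.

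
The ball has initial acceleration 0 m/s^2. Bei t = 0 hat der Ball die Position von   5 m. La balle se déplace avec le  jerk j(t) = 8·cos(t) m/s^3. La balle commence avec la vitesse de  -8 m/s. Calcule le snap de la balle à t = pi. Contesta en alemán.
Um dies zu lösen, müssen wir 1 Ableitung unserer Gleichung für den Ruck j(t) = 8·cos(t) nehmen. Die Ableitung von dem Ruck ergibt den Snap: s(t) = -8·sin(t). Mit s(t) = -8·sin(t) und Einsetzen von t = pi, finden wir s = 0.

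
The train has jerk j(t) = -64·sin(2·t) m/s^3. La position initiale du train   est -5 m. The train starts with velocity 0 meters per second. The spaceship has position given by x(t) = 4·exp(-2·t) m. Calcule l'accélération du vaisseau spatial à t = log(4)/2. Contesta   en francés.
Pour résoudre ceci, nous devons prendre 2 dérivées de notre équation de la position x(t) = 4·exp(-2·t). La dérivée de la position donne la vitesse: v(t) = -8·exp(-2·t). En dérivant la vitesse, nous obtenons l'accélération: a(t) = 16·exp(-2·t). En utilisant a(t) = 16·exp(-2·t) et en substituant t = log(4)/2, nous trouvons a = 4.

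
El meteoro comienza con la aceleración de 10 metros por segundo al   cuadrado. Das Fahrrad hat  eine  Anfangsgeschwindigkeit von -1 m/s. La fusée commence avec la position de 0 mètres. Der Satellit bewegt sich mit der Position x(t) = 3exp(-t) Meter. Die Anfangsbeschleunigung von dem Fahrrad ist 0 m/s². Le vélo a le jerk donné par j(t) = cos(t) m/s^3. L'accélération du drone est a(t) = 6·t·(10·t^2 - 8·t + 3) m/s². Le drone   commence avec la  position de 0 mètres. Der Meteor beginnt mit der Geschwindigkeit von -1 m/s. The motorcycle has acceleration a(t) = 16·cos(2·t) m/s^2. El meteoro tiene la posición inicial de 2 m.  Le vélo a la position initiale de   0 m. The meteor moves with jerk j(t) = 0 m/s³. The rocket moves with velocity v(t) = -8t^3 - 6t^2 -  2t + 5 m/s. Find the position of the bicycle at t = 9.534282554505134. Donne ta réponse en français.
Nous devons intégrer notre équation du jerk j(t) = cos(t) 3 fois. L'intégrale du jerk est l'accélération. En utilisant a(0) = 0, nous obtenons a(t) = sin(t). En intégrant l'accélération et en utilisant la condition initiale v(0) = -1, nous obtenons v(t) = -cos(t). La primitive de la vitesse, avec x(0) = 0, donne la position: x(t) = -sin(t). De l'équation de la position x(t) = -sin(t), nous substituons t = 9.534282554505134 pour obtenir x = 0.109285875308705.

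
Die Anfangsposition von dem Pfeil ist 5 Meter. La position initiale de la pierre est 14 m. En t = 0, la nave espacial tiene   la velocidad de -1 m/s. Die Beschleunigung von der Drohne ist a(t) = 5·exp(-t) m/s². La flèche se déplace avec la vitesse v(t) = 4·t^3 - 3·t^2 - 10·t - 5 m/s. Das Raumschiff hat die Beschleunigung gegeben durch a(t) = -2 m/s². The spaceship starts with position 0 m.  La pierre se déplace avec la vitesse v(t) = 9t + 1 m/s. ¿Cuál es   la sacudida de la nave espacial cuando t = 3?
Para resolver esto, necesitamos tomar 1 derivada de nuestra ecuación de la aceleración a(t) = -2. La derivada de la aceleración da la sacudida: j(t) = 0. Usando j(t) = 0 y sustituyendo t = 3, encontramos j = 0.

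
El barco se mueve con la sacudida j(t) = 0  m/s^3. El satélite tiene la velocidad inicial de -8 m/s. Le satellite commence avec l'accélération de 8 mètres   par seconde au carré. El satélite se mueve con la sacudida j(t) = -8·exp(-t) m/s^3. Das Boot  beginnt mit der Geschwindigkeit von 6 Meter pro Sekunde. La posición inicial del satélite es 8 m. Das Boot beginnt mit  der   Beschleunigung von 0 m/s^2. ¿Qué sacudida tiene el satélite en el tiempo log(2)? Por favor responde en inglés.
We have jerk j(t) = -8·exp(-t). Substituting t = log(2): j(log(2)) = -4.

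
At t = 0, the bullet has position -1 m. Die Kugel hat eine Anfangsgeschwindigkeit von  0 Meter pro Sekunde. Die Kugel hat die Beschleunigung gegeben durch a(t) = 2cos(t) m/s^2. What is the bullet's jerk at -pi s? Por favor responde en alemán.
Um dies zu lösen, müssen wir 1 Ableitung unserer Gleichung für die Beschleunigung a(t) = 2·cos(t) nehmen. Durch Ableiten von der Beschleunigung erhalten wir den Ruck: j(t) = -2·sin(t). Wir haben den Ruck j(t) = -2·sin(t). Durch Einsetzen von t = -pi: j(-pi) = 0.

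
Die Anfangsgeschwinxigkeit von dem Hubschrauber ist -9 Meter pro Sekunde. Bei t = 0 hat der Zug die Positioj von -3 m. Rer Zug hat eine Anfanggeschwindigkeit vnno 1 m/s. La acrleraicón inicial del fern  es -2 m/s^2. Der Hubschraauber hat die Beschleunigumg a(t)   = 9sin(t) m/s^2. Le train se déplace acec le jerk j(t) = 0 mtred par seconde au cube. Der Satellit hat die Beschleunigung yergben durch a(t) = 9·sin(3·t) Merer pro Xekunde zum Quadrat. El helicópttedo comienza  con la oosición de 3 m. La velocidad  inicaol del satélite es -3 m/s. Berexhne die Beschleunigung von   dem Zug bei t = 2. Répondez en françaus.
Pour résoudre ceci, nous devons prendre 1 primitive de notre équation du jerk j(t) = 0. En prenant ∫j(t)dt et en appliquant a(0) = -2, nous trouvons a(t) = -2. De l'équation de l'accélération a(t) = -2, nous substituons t = 2 pour obtenir a = -2.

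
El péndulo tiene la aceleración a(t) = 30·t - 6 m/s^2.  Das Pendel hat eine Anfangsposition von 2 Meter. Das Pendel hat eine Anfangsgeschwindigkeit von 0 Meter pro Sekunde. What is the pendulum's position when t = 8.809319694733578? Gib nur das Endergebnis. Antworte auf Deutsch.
Bei t = 8.809319694733578, x = 3187.38488608356.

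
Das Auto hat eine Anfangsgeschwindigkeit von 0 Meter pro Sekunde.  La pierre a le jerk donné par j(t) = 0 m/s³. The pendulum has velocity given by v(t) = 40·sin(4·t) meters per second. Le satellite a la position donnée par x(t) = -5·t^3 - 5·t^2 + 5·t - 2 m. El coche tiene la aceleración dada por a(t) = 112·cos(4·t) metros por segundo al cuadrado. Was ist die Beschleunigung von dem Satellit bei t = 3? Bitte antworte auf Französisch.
En partant de la position x(t) = -5·t^3 - 5·t^2 + 5·t - 2, nous prenons 2 dérivées. En prenant d/dt de x(t), nous trouvons v(t) = -15·t^2 - 10·t + 5. En dérivant la vitesse, nous obtenons l'accélération: a(t) = -30·t - 10. De l'équation de l'accélération a(t) = -30·t - 10, nous substituons t = 3 pour obtenir a = -100.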